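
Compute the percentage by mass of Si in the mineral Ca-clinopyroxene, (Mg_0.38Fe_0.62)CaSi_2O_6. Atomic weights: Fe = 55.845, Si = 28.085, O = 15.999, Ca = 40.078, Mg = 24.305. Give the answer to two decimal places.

23.79 weight percent

M((Mg_0.38Fe_0.62)CaSi_2O_6) = 236.102 g/mol.
Si contributes 2 × 28.085 = 56.170 g per mole.
56.170/236.102 = 0.2379 → 23.79%.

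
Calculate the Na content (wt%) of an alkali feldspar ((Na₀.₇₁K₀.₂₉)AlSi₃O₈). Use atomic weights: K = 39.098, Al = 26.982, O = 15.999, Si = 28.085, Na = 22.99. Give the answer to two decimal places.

M((Na₀.₇₁K₀.₂₉)AlSi₃O₈) = 266.890 g/mol.
Na contributes 0.71 × 22.99 = 16.323 g per mole.
16.323/266.890 = 0.0612 → 6.12%.

6.12 wt%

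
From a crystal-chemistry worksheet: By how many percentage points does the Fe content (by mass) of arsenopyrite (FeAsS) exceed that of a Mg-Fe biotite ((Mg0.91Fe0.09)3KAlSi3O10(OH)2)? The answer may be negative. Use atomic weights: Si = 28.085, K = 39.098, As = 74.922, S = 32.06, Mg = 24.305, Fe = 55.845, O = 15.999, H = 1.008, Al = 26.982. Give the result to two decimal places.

30.76 percentage points

M(FeAsS) = 162.827 g/mol, so wt% Fe = 55.845/162.827 × 100 = 34.30%.
M((Mg0.91Fe0.09)3KAlSi3O10(OH)2) = 425.770 g/mol, so wt% Fe = 15.078/425.770 × 100 = 3.54%.
34.30 − 3.54 = 30.76 pp.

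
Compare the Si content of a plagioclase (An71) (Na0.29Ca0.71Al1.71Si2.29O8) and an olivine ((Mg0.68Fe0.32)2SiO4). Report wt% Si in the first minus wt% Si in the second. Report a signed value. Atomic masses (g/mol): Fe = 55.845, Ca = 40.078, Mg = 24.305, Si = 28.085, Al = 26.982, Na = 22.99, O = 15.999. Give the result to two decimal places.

6.05 percentage points

Si in Na0.29Ca0.71Al1.71Si2.29O8: molar mass 273.568 g/mol; 2.29×28.085 = 64.315 g → 23.51 wt%.
Si in (Mg0.68Fe0.32)2SiO4: molar mass 160.877 g/mol; 1×28.085 = 28.085 g → 17.46 wt%.
Difference = 23.51 − 17.46 = 6.05 percentage points.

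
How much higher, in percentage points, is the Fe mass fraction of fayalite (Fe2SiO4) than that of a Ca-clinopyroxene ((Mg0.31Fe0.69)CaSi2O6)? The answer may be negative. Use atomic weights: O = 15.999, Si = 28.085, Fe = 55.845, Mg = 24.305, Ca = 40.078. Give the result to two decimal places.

Fe in Fe2SiO4: molar mass 203.771 g/mol; 2×55.845 = 111.690 g → 54.81 wt%.
Fe in (Mg0.31Fe0.69)CaSi2O6: molar mass 238.310 g/mol; 0.69×55.845 = 38.533 g → 16.17 wt%.
Difference = 54.81 − 16.17 = 38.64 percentage points.

38.64 percentage points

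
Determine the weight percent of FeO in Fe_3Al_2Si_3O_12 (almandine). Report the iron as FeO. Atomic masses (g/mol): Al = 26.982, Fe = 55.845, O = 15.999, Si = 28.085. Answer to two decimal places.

43.30 wt%

Formula mass = 497.742 g/mol.
3 Fe → 3.0000 mol FeO per formula unit; M(FeO) = 71.844, so FeO mass = 215.532 g.
215.532/497.742 × 100 = 43.30 wt%.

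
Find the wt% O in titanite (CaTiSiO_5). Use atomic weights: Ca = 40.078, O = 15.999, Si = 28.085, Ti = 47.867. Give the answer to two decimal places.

M(CaTiSiO_5) = 196.025 g/mol.
O contributes 5 × 15.999 = 79.995 g per mole.
79.995/196.025 = 0.4081 → 40.81%.

40.81 weight percent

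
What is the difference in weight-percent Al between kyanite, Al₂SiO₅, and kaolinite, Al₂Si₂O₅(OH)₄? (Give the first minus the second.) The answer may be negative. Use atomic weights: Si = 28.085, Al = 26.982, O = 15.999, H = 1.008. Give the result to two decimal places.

First mineral: 53.964 g Al in 162.044 g formula = 33.30 wt% Al.
Second mineral: 53.964 g Al in 258.157 g formula = 20.90 wt% Al.
33.30% − 20.90% gives a difference of 12.40 percentage points.

12.40 percentage points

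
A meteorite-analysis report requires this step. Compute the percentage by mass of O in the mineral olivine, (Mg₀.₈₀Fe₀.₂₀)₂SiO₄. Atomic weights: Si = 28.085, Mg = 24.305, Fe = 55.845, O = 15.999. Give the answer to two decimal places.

41.74 weight percent

M((Mg₀.₈₀Fe₀.₂₀)₂SiO₄) = 153.307 g/mol.
O contributes 4 × 15.999 = 63.996 g per mole.
63.996/153.307 = 0.4174 → 41.74%.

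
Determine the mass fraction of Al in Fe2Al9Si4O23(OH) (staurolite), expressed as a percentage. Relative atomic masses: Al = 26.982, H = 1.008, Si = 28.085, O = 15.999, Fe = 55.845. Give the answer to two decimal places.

28.51 weight percent

M(Fe2Al9Si4O23(OH)) = 851.852 g/mol.
Al contributes 9 × 26.982 = 242.838 g per mole.
242.838/851.852 = 0.2851 → 28.51%.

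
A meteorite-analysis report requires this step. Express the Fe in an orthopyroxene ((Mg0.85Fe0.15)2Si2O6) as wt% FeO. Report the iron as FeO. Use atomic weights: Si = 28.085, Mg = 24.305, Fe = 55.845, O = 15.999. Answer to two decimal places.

10.25 wt%

M((Mg0.85Fe0.15)2Si2O6) = 210.236 g/mol; M(FeO) = 71.844 g/mol.
Moles FeO per formula unit = 0.30 Fe ÷ 1 = 0.3000.
FeO fraction = (0.3000 × 71.844) / 210.236 = 21.553/210.236 = 0.1025.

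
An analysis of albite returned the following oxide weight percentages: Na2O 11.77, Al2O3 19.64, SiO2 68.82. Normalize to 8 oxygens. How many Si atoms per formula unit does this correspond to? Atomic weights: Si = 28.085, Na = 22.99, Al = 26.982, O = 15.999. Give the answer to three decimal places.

11.77 wt% Na2O ÷ 61.979 g/mol = 0.18990 mol, giving 0.37980 Na and 0.18990 O.
19.64 wt% Al2O3 ÷ 101.961 g/mol = 0.19262 mol, giving 0.38524 Al and 0.57786 O.
68.82 wt% SiO2 ÷ 60.083 g/mol = 1.14542 mol, giving 1.14542 Si and 2.29084 O.
Oxygen sums to 3.05860; scaling by 8/3.05860 = 2.61558 puts the formula on 8 O.
Si: 1.14542 × 2.61558 = 2.996 atoms per formula unit.

2.996 Si apfu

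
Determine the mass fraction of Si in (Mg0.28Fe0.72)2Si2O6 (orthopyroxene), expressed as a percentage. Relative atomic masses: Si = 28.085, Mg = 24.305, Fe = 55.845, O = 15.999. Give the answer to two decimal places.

M((Mg0.28Fe0.72)2Si2O6) = 246.192 g/mol.
Si contributes 2 × 28.085 = 56.170 g per mole.
56.170/246.192 = 0.2282 → 22.82%.

22.82 mass %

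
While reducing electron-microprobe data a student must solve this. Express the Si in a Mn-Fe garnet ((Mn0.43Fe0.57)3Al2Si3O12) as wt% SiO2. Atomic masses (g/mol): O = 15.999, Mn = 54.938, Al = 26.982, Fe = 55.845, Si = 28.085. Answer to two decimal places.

M((Mn0.43Fe0.57)3Al2Si3O12) = 496.572 g/mol; M(SiO2) = 60.083 g/mol.
Moles SiO2 per formula unit = 3 Si ÷ 1 = 3.0000.
SiO2 fraction = (3.0000 × 60.083) / 496.572 = 180.249/496.572 = 0.3630.

36.30 wt%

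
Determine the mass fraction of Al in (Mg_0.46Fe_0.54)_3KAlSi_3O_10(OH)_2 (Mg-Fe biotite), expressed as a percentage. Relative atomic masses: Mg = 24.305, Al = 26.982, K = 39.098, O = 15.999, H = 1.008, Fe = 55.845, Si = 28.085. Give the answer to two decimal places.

5.76 mass %

M((Mg_0.46Fe_0.54)_3KAlSi_3O_10(OH)_2) = 468.349 g/mol.
Al contributes 1 × 26.982 = 26.982 g per mole.
26.982/468.349 = 0.0576 → 5.76%.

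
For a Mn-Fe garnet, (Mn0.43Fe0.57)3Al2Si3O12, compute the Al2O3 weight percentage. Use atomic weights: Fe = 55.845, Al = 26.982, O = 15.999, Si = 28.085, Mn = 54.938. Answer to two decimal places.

20.53 wt%

Molar mass of (Mn0.43Fe0.57)3Al2Si3O12 = 1.29×54.938 + 1.71×55.845 + 2×26.982 + 3×28.085 + 12×15.999 = 496.572 g/mol.
Each formula unit contains 2 Al, equivalent to 2/2 = 1.0000 mol Al2O3.
M(Al2O3) = 2×26.982 + 3×15.999 = 101.961 g/mol.
Mass of Al2O3 per formula unit = 1.0000 × 101.961 = 101.961 g.
Al2O3 wt% = 101.961 / 496.572 × 100 = 20.53%.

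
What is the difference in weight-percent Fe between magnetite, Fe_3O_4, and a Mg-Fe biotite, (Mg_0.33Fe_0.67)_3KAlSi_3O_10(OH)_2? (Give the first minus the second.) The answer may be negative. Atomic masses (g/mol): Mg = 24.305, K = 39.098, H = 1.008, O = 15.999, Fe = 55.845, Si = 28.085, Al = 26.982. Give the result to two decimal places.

49.01 percentage points

First mineral: 167.535 g Fe in 231.531 g formula = 72.36 wt% Fe.
Second mineral: 112.248 g Fe in 480.649 g formula = 23.35 wt% Fe.
72.36% − 23.35% gives a difference of 49.01 percentage points.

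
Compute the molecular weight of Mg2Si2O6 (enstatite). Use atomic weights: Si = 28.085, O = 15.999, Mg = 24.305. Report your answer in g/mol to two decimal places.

200.77 g/mol

Mg: 2 × 24.305 = 48.6100
Si: 2 × 28.085 = 56.1700
O: 6 × 15.999 = 95.9940
Summing the contributions gives the formula mass.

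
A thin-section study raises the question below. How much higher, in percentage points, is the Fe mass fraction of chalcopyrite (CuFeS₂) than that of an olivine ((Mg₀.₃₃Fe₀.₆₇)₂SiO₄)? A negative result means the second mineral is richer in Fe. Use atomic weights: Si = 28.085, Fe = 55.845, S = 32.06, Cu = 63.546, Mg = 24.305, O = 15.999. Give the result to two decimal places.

M(CuFeS₂) = 183.511 g/mol, so wt% Fe = 55.845/183.511 × 100 = 30.43%.
M((Mg₀.₃₃Fe₀.₆₇)₂SiO₄) = 182.955 g/mol, so wt% Fe = 74.832/182.955 × 100 = 40.90%.
30.43 − 40.90 = -10.47 pp.

-10.47 percentage points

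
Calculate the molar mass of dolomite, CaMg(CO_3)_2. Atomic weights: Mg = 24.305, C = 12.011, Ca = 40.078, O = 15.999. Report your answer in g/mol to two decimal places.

184.40 g/mol

Ca: 1 × 40.078 = 40.0780
Mg: 1 × 24.305 = 24.3050
C: 2 × 12.011 = 24.0220
O: 6 × 15.999 = 95.9940
Summing the contributions gives the formula mass.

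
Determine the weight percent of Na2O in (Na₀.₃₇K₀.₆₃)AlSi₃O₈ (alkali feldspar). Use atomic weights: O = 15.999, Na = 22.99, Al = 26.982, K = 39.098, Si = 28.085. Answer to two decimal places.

4.21 wt%

Formula mass = 272.367 g/mol.
0.37 Na → 0.1850 mol Na2O per formula unit; M(Na2O) = 61.979, so Na2O mass = 11.466 g.
11.466/272.367 × 100 = 4.21 wt%.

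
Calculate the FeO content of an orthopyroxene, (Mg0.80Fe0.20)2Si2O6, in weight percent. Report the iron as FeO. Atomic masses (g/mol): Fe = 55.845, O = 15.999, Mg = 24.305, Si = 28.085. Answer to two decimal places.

13.47 wt%

Formula mass = 213.390 g/mol.
0.40 Fe → 0.4000 mol FeO per formula unit; M(FeO) = 71.844, so FeO mass = 28.738 g.
28.738/213.390 × 100 = 13.47 wt%.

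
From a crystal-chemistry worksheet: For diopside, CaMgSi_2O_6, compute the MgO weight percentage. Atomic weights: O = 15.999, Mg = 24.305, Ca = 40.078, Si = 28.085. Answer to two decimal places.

M(CaMgSi_2O_6) = 216.547 g/mol; M(MgO) = 40.304 g/mol.
Moles MgO per formula unit = 1 Mg ÷ 1 = 1.0000.
MgO fraction = (1.0000 × 40.304) / 216.547 = 40.304/216.547 = 0.1861.

18.61 wt%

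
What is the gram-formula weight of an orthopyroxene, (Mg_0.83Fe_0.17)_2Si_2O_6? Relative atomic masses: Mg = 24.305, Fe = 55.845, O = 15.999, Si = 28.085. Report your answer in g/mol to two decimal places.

Mg: 1.66 × 24.305 = 40.3463
Fe: 0.34 × 55.845 = 18.9873
Si: 2 × 28.085 = 56.1700
O: 6 × 15.999 = 95.9940
Summing the contributions gives the formula mass.

211.50 g/mol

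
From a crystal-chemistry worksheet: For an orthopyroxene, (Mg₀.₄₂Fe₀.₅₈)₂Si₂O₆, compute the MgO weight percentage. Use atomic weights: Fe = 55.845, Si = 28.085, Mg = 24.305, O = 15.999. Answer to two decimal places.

Formula mass = 237.360 g/mol.
0.84 Mg → 0.8400 mol MgO per formula unit; M(MgO) = 40.304, so MgO mass = 33.855 g.
33.855/237.360 × 100 = 14.26 wt%.

14.26 wt%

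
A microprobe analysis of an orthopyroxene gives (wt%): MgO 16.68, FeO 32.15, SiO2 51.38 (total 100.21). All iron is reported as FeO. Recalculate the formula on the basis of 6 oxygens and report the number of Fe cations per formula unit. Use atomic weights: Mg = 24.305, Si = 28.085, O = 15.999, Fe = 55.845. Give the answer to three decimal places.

1.044 Fe apfu

16.68 wt% MgO ÷ 40.304 g/mol = 0.41385 mol, giving 0.41385 Mg and 0.41385 O.
32.15 wt% FeO ÷ 71.844 g/mol = 0.44750 mol, giving 0.44750 Fe and 0.44750 O.
51.38 wt% SiO2 ÷ 60.083 g/mol = 0.85515 mol, giving 0.85515 Si and 1.71030 O.
Oxygen sums to 2.57165; scaling by 6/2.57165 = 2.33313 puts the formula on 6 O.
Fe: 0.44750 × 2.33313 = 1.044 atoms per formula unit.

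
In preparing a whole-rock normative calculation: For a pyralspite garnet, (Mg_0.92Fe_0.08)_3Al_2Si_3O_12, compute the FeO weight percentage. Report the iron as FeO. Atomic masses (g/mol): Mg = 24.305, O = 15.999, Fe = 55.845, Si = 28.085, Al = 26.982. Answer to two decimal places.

Formula mass = 410.692 g/mol.
0.24 Fe → 0.2400 mol FeO per formula unit; M(FeO) = 71.844, so FeO mass = 17.243 g.
17.243/410.692 × 100 = 4.20 wt%.

4.20 wt%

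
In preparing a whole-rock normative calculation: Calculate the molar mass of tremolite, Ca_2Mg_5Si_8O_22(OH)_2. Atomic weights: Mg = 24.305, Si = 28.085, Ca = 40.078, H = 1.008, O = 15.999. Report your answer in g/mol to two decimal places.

The formula mass is the sum 2(40.078) + 5(24.305) + 8(28.085) + 24(15.999) + 2(1.008).

812.35 g/mol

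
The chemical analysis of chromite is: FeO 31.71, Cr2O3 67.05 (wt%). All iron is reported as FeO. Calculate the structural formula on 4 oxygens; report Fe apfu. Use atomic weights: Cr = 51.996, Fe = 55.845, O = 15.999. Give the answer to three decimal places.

FeO (M=71.844): mol = 0.44137; Fe = 0.44137, O = 0.44137.
Cr2O3 (M=151.989): mol = 0.44115; Cr = 0.88230, O = 1.32345.
ΣO = 1.76482; factor = 4/ΣO = 2.26652.
Fe apfu = 0.44137 × 2.26652 = 1.000.

1.000 Fe apfu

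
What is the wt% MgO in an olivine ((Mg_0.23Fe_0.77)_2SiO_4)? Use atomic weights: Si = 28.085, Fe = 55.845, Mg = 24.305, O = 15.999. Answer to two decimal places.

Molar mass of (Mg_0.23Fe_0.77)_2SiO_4 = 0.46*24.305 + 1.54*55.845 + 1*28.085 + 4*15.999 = 189.263 g/mol.
Each formula unit contains 0.46 Mg, equivalent to 0.46/1 = 0.4600 mol MgO.
M(MgO) = 1×24.305 + 1×15.999 = 40.304 g/mol.
Mass of MgO per formula unit = 0.4600 × 40.304 = 18.540 g.
MgO wt% = 18.540 / 189.263 × 100 = 9.80%.

9.80 wt%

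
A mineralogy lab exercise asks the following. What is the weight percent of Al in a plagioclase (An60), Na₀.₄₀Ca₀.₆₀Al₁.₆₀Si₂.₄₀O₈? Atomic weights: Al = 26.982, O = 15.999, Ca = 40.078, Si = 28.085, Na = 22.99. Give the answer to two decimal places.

Formula mass = 0.40·22.99 + 0.60·40.078 + 1.60·26.982 + 2.40·28.085 + 8·15.999 = 271.810 g/mol, of which 43.171 g is Al.
So Al makes up 43.171/271.810 = 0.1588 of the mass, i.e. 15.88%.

15.88 weight percent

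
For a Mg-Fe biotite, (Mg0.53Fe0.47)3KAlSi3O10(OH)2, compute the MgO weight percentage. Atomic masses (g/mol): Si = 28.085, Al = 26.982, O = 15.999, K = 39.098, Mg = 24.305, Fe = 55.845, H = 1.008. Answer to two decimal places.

M((Mg0.53Fe0.47)3KAlSi3O10(OH)2) = 461.725 g/mol; M(MgO) = 40.304 g/mol.
Moles MgO per formula unit = 1.59 Mg ÷ 1 = 1.5900.
MgO fraction = (1.5900 × 40.304) / 461.725 = 64.083/461.725 = 0.1388.

13.88 wt%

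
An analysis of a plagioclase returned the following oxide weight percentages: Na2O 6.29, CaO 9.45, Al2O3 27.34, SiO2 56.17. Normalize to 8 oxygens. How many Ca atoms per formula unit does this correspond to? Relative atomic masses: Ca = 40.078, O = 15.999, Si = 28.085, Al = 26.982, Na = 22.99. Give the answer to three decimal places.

0.458 Ca apfu

6.29 wt% Na2O ÷ 61.979 g/mol = 0.10149 mol, giving 0.20298 Na and 0.10149 O.
9.45 wt% CaO ÷ 56.077 g/mol = 0.16852 mol, giving 0.16852 Ca and 0.16852 O.
27.34 wt% Al2O3 ÷ 101.961 g/mol = 0.26814 mol, giving 0.53628 Al and 0.80442 O.
56.17 wt% SiO2 ÷ 60.083 g/mol = 0.93487 mol, giving 0.93487 Si and 1.86974 O.
Oxygen sums to 2.94417; scaling by 8/2.94417 = 2.71723 puts the formula on 8 O.
Ca: 0.16852 × 2.71723 = 0.458 atoms per formula unit.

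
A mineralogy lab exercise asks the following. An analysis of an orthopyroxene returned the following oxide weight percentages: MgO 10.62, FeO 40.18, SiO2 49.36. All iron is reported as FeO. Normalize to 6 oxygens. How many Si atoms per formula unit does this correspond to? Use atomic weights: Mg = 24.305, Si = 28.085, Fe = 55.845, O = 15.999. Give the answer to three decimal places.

MgO (M=40.304): mol = 0.26350; Mg = 0.26350, O = 0.26350.
FeO (M=71.844): mol = 0.55927; Fe = 0.55927, O = 0.55927.
SiO2 (M=60.083): mol = 0.82153; Si = 0.82153, O = 1.64306.
ΣO = 2.46583; factor = 6/ΣO = 2.43326.
Si apfu = 0.82153 × 2.43326 = 1.999.

1.999 Si apfu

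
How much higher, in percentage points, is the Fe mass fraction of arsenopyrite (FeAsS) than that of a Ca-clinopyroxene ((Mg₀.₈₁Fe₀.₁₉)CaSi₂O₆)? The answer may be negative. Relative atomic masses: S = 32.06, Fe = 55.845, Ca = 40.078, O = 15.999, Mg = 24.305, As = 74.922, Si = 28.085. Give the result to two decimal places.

M(FeAsS) = 162.827 g/mol, so wt% Fe = 55.845/162.827 × 100 = 34.30%.
M((Mg₀.₈₁Fe₀.₁₉)CaSi₂O₆) = 222.540 g/mol, so wt% Fe = 10.611/222.540 × 100 = 4.77%.
34.30 − 4.77 = 29.53 pp.

29.53 percentage points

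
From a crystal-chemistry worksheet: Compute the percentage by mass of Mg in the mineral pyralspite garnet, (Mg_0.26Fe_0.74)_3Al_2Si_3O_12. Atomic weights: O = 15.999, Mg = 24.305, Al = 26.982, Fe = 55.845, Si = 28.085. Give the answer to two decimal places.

4.01 wt%

M((Mg_0.26Fe_0.74)_3Al_2Si_3O_12) = 473.141 g/mol.
Mg contributes 0.78 × 24.305 = 18.958 g per mole.
18.958/473.141 = 0.0401 → 4.01%.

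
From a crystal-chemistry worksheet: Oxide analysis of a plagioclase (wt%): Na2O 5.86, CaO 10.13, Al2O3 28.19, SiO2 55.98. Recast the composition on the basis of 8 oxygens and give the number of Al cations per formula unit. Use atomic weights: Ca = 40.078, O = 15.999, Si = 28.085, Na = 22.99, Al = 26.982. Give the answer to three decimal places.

Na2O: 5.86/61.979 = 0.09455 mol → 0.18910 mol Na, 0.09455 mol O.
CaO: 10.13/56.077 = 0.18064 mol → 0.18064 mol Ca, 0.18064 mol O.
Al2O3: 28.19/101.961 = 0.27648 mol → 0.55296 mol Al, 0.82944 mol O.
SiO2: 55.98/60.083 = 0.93171 mol → 0.93171 mol Si, 1.86342 mol O.
Total oxygen = 2.96805 mol. Normalization factor = 8/2.96805 = 2.69537.
Al per 8 O = 0.55296 × 2.69537 = 1.490.

1.490 Al apfu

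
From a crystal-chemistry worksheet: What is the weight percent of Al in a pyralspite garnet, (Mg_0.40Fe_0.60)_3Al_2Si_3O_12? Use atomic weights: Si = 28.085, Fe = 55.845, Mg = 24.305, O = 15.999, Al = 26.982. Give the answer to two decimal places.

Formula mass = 1.20*24.305 + 1.80*55.845 + 2*26.982 + 3*28.085 + 12*15.999 = 459.894 g/mol, of which 53.964 g is Al.
So Al makes up 53.964/459.894 = 0.1173 of the mass, i.e. 11.73%.

11.73 wt%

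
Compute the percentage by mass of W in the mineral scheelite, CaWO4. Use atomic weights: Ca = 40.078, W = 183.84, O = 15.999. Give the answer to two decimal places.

Molar mass of CaWO4: 1*40.078 + 1*183.84 + 4*15.999 = 287.914 g/mol.
Mass of W per formula unit: 1 × 183.84 = 183.840 g.
Weight fraction W = 183.840 / 287.914 = 0.6385.

63.85 mass %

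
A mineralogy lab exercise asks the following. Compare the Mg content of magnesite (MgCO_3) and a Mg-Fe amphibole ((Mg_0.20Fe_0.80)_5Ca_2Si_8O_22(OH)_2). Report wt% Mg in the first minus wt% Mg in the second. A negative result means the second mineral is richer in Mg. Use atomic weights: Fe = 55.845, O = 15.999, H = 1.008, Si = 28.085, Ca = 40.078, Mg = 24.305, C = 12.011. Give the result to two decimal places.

26.24 percentage points

First mineral: 24.305 g Mg in 84.313 g formula = 28.83 wt% Mg.
Second mineral: 24.305 g Mg in 938.513 g formula = 2.59 wt% Mg.
28.83% − 2.59% gives a difference of 26.24 percentage points.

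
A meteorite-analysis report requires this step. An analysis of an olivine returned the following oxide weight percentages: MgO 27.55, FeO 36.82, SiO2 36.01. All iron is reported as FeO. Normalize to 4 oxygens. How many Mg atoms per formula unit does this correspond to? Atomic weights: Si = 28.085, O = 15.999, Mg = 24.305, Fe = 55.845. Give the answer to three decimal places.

1.142 Mg apfu

MgO: 27.55/40.304 = 0.68355 mol → 0.68355 mol Mg, 0.68355 mol O.
FeO: 36.82/71.844 = 0.51250 mol → 0.51250 mol Fe, 0.51250 mol O.
SiO2: 36.01/60.083 = 0.59934 mol → 0.59934 mol Si, 1.19868 mol O.
Total oxygen = 2.39473 mol. Normalization factor = 4/2.39473 = 1.67033.
Mg per 4 O = 0.68355 × 1.67033 = 1.142.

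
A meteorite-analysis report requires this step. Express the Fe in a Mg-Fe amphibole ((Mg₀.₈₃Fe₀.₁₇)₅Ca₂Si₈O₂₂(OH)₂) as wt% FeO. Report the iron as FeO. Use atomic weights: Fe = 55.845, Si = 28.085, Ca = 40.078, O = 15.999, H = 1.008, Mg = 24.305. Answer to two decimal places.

Molar mass of (Mg₀.₈₃Fe₀.₁₇)₅Ca₂Si₈O₂₂(OH)₂ = 4.15*24.305 + 0.85*55.845 + 2*40.078 + 8*28.085 + 24*15.999 + 2*1.008 = 839.162 g/mol.
Each formula unit contains 0.85 Fe, equivalent to 0.85/1 = 0.8500 mol FeO.
M(FeO) = 1×55.845 + 1×15.999 = 71.844 g/mol.
Mass of FeO per formula unit = 0.8500 × 71.844 = 61.067 g.
FeO wt% = 61.067 / 839.162 × 100 = 7.28%.

7.28 wt%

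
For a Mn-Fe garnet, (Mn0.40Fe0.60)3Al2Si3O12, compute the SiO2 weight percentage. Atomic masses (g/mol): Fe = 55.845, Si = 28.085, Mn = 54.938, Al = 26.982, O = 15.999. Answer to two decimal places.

M((Mn0.40Fe0.60)3Al2Si3O12) = 496.654 g/mol; M(SiO2) = 60.083 g/mol.
Moles SiO2 per formula unit = 3 Si ÷ 1 = 3.0000.
SiO2 fraction = (3.0000 × 60.083) / 496.654 = 180.249/496.654 = 0.3629.

36.29 wt%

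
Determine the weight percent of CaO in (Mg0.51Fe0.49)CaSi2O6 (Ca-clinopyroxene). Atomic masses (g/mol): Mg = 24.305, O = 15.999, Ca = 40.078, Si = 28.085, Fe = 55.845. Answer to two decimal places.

M((Mg0.51Fe0.49)CaSi2O6) = 232.002 g/mol; M(CaO) = 56.077 g/mol.
Moles CaO per formula unit = 1 Ca ÷ 1 = 1.0000.
CaO fraction = (1.0000 × 56.077) / 232.002 = 56.077/232.002 = 0.2417.

24.17 wt%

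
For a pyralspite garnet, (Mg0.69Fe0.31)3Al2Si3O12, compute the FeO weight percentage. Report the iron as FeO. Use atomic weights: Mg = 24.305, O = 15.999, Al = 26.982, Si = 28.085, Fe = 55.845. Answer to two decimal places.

15.45 wt%

M((Mg0.69Fe0.31)3Al2Si3O12) = 432.454 g/mol; M(FeO) = 71.844 g/mol.
Moles FeO per formula unit = 0.93 Fe ÷ 1 = 0.9300.
FeO fraction = (0.9300 × 71.844) / 432.454 = 66.815/432.454 = 0.1545.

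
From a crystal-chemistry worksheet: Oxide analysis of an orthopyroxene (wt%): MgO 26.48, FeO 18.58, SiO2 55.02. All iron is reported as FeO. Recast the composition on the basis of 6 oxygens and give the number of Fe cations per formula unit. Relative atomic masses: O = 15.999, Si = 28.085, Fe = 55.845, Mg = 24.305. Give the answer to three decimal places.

26.48 wt% MgO ÷ 40.304 g/mol = 0.65701 mol, giving 0.65701 Mg and 0.65701 O.
18.58 wt% FeO ÷ 71.844 g/mol = 0.25862 mol, giving 0.25862 Fe and 0.25862 O.
55.02 wt% SiO2 ÷ 60.083 g/mol = 0.91573 mol, giving 0.91573 Si and 1.83146 O.
Oxygen sums to 2.74709; scaling by 6/2.74709 = 2.18413 puts the formula on 6 O.
Fe: 0.25862 × 2.18413 = 0.565 atoms per formula unit.

0.565 Fe apfu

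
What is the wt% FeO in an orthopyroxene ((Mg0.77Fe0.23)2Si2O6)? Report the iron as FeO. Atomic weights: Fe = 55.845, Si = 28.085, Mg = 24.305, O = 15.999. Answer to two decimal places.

15.35 wt%

Molar mass of (Mg0.77Fe0.23)2Si2O6 = 1.54·24.305 + 0.46·55.845 + 2·28.085 + 6·15.999 = 215.282 g/mol.
Each formula unit contains 0.46 Fe, equivalent to 0.46/1 = 0.4600 mol FeO.
M(FeO) = 1×55.845 + 1×15.999 = 71.844 g/mol.
Mass of FeO per formula unit = 0.4600 × 71.844 = 33.048 g.
FeO wt% = 33.048 / 215.282 × 100 = 15.35%.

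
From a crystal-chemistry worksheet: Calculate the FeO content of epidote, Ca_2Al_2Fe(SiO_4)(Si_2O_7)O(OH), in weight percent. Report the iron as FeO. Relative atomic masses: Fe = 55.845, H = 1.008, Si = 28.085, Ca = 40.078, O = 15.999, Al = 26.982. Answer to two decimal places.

Formula mass = 483.215 g/mol.
1 Fe → 1.0000 mol FeO per formula unit; M(FeO) = 71.844, so FeO mass = 71.844 g.
71.844/483.215 × 100 = 14.87 wt%.

14.87 wt%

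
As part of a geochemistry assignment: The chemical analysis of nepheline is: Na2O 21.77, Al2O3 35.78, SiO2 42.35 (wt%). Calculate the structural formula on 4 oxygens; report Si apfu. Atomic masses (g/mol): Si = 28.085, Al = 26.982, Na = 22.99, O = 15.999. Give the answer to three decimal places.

1.002 Si apfu

Na2O: 21.77/61.979 = 0.35125 mol → 0.70250 mol Na, 0.35125 mol O.
Al2O3: 35.78/101.961 = 0.35092 mol → 0.70184 mol Al, 1.05276 mol O.
SiO2: 42.35/60.083 = 0.70486 mol → 0.70486 mol Si, 1.40972 mol O.
Total oxygen = 2.81373 mol. Normalization factor = 4/2.81373 = 1.42160.
Si per 4 O = 0.70486 × 1.42160 = 1.002.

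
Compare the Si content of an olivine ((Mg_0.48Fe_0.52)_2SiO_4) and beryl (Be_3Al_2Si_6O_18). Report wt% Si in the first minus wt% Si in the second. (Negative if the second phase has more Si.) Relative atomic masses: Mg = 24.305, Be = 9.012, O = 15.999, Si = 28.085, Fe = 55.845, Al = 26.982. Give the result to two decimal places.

M((Mg_0.48Fe_0.52)_2SiO_4) = 173.493 g/mol, so wt% Si = 28.085/173.493 × 100 = 16.19%.
M(Be_3Al_2Si_6O_18) = 537.492 g/mol, so wt% Si = 168.510/537.492 × 100 = 31.35%.
16.19 − 31.35 = -15.16 pp.

-15.16 percentage points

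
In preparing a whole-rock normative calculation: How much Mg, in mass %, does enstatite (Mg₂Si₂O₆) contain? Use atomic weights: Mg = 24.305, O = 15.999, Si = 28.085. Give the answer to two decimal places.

24.21 mass %

Molar mass of Mg₂Si₂O₆: 2×24.305 + 2×28.085 + 6×15.999 = 200.774 g/mol.
Mass of Mg per formula unit: 2 × 24.305 = 48.610 g.
Weight fraction Mg = 48.610 / 200.774 = 0.2421.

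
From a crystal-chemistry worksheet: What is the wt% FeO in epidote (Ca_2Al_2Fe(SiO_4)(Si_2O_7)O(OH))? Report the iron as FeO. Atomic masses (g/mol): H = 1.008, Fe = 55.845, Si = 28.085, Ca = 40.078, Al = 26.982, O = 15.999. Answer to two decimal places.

14.87 wt%

Molar mass of Ca_2Al_2Fe(SiO_4)(Si_2O_7)O(OH) = 2·40.078 + 2·26.982 + 1·55.845 + 3·28.085 + 13·15.999 + 1·1.008 = 483.215 g/mol.
Each formula unit contains 1 Fe, equivalent to 1/1 = 1.0000 mol FeO.
M(FeO) = 1×55.845 + 1×15.999 = 71.844 g/mol.
Mass of FeO per formula unit = 1.0000 × 71.844 = 71.844 g.
FeO wt% = 71.844 / 483.215 × 100 = 14.87%.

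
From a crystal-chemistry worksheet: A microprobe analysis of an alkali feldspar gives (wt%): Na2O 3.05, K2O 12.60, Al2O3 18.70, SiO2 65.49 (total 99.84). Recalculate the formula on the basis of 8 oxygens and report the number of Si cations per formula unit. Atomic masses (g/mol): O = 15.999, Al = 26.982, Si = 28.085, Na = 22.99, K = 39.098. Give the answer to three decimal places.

Na2O: 3.05/61.979 = 0.04921 mol → 0.09842 mol Na, 0.04921 mol O.
K2O: 12.60/94.195 = 0.13377 mol → 0.26754 mol K, 0.13377 mol O.
Al2O3: 18.70/101.961 = 0.18340 mol → 0.36680 mol Al, 0.55020 mol O.
SiO2: 65.49/60.083 = 1.08999 mol → 1.08999 mol Si, 2.17998 mol O.
Total oxygen = 2.91316 mol. Normalization factor = 8/2.91316 = 2.74616.
Si per 8 O = 1.08999 × 2.74616 = 2.993.

2.993 Si apfu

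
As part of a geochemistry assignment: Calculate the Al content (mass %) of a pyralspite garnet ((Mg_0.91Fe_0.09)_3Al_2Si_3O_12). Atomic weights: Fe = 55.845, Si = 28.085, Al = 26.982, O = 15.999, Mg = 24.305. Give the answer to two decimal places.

13.11 mass %

Formula mass = 2.73×24.305 + 0.27×55.845 + 2×26.982 + 3×28.085 + 12×15.999 = 411.638 g/mol, of which 53.964 g is Al.
So Al makes up 53.964/411.638 = 0.1311 of the mass, i.e. 13.11%.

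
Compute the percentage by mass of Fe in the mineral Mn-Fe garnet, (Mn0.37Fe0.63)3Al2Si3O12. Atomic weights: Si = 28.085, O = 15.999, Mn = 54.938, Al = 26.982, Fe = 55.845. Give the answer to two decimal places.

21.25 weight percent

Formula mass = 1.11·54.938 + 1.89·55.845 + 2·26.982 + 3·28.085 + 12·15.999 = 496.735 g/mol, of which 105.547 g is Fe.
So Fe makes up 105.547/496.735 = 0.2125 of the mass, i.e. 21.25%.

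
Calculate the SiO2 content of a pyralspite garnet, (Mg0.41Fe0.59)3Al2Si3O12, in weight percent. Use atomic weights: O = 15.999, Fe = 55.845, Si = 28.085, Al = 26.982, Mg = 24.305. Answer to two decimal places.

39.27 wt%

M((Mg0.41Fe0.59)3Al2Si3O12) = 458.948 g/mol; M(SiO2) = 60.083 g/mol.
Moles SiO2 per formula unit = 3 Si ÷ 1 = 3.0000.
SiO2 fraction = (3.0000 × 60.083) / 458.948 = 180.249/458.948 = 0.3927.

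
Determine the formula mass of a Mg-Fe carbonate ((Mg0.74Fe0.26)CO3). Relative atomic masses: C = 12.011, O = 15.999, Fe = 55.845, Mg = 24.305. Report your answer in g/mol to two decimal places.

Mg: 0.74 × 24.305 = 17.9857
Fe: 0.26 × 55.845 = 14.5197
C: 1 × 12.011 = 12.0110
O: 3 × 15.999 = 47.9970
Summing the contributions gives the formula mass.

92.51 g/mol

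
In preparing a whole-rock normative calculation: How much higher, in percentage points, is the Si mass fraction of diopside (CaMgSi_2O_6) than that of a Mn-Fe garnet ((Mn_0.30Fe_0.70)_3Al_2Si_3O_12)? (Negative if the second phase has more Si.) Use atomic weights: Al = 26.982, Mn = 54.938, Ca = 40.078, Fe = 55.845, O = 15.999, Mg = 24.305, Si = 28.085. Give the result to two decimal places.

8.98 percentage points

First mineral: 56.170 g Si in 216.547 g formula = 25.94 wt% Si.
Second mineral: 84.255 g Si in 496.926 g formula = 16.96 wt% Si.
25.94% − 16.96% gives a difference of 8.98 percentage points.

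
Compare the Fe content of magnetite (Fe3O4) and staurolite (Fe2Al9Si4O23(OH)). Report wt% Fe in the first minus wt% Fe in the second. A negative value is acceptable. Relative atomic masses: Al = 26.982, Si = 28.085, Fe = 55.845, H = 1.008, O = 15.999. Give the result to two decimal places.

Fe in Fe3O4: molar mass 231.531 g/mol; 3×55.845 = 167.535 g → 72.36 wt%.
Fe in Fe2Al9Si4O23(OH): molar mass 851.852 g/mol; 2×55.845 = 111.690 g → 13.11 wt%.
Difference = 72.36 − 13.11 = 59.25 percentage points.

59.25 percentage points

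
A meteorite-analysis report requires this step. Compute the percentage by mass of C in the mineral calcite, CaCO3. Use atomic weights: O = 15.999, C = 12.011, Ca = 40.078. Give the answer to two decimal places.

12.00 mass %

M(CaCO3) = 100.086 g/mol.
C contributes 1 × 12.011 = 12.011 g per mole.
12.011/100.086 = 0.1200 → 12.00%.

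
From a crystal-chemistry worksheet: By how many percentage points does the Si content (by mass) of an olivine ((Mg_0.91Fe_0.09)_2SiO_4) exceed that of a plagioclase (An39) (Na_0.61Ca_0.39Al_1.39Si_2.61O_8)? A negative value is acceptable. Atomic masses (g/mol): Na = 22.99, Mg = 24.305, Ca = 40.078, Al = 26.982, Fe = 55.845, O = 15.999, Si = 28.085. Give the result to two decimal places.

-8.12 percentage points

M((Mg_0.91Fe_0.09)_2SiO_4) = 146.368 g/mol, so wt% Si = 28.085/146.368 × 100 = 19.19%.
M(Na_0.61Ca_0.39Al_1.39Si_2.61O_8) = 268.453 g/mol, so wt% Si = 73.302/268.453 × 100 = 27.31%.
19.19 − 27.31 = -8.12 pp.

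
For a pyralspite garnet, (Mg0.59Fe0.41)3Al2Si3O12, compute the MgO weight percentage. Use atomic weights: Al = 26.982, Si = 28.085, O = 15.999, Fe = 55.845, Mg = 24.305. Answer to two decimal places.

16.14 wt%

Formula mass = 441.916 g/mol.
1.77 Mg → 1.7700 mol MgO per formula unit; M(MgO) = 40.304, so MgO mass = 71.338 g.
71.338/441.916 × 100 = 16.14 wt%.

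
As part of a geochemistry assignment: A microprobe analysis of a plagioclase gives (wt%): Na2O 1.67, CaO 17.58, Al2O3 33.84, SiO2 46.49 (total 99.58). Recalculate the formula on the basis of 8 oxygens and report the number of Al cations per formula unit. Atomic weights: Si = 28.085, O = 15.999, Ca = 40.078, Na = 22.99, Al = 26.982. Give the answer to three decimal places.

1.842 Al apfu

1.67 wt% Na2O ÷ 61.979 g/mol = 0.02694 mol, giving 0.05388 Na and 0.02694 O.
17.58 wt% CaO ÷ 56.077 g/mol = 0.31350 mol, giving 0.31350 Ca and 0.31350 O.
33.84 wt% Al2O3 ÷ 101.961 g/mol = 0.33189 mol, giving 0.66378 Al and 0.99567 O.
46.49 wt% SiO2 ÷ 60.083 g/mol = 0.77376 mol, giving 0.77376 Si and 1.54752 O.
Oxygen sums to 2.88363; scaling by 8/2.88363 = 2.77428 puts the formula on 8 O.
Al: 0.66378 × 2.77428 = 1.842 atoms per formula unit.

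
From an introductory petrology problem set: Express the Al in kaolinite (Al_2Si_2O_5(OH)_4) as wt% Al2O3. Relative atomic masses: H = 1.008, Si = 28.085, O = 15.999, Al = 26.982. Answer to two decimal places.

Molar mass of Al_2Si_2O_5(OH)_4 = 2×26.982 + 2×28.085 + 9×15.999 + 4×1.008 = 258.157 g/mol.
Each formula unit contains 2 Al, equivalent to 2/2 = 1.0000 mol Al2O3.
M(Al2O3) = 2×26.982 + 3×15.999 = 101.961 g/mol.
Mass of Al2O3 per formula unit = 1.0000 × 101.961 = 101.961 g.
Al2O3 wt% = 101.961 / 258.157 × 100 = 39.50%.

39.50 wt%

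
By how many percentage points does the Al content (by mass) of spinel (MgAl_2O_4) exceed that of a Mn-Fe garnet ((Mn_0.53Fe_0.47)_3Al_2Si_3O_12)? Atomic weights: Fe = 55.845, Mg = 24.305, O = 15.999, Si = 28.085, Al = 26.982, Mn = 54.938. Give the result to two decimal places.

M(MgAl_2O_4) = 142.265 g/mol, so wt% Al = 53.964/142.265 × 100 = 37.93%.
M((Mn_0.53Fe_0.47)_3Al_2Si_3O_12) = 496.300 g/mol, so wt% Al = 53.964/496.300 × 100 = 10.87%.
37.93 − 10.87 = 27.06 pp.

27.06 percentage points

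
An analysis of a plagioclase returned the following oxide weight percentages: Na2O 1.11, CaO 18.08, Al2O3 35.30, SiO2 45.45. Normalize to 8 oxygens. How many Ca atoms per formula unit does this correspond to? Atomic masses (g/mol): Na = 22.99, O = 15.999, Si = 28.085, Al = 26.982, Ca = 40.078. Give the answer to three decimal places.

Na2O: 1.11/61.979 = 0.01791 mol → 0.03582 mol Na, 0.01791 mol O.
CaO: 18.08/56.077 = 0.32241 mol → 0.32241 mol Ca, 0.32241 mol O.
Al2O3: 35.30/101.961 = 0.34621 mol → 0.69242 mol Al, 1.03863 mol O.
SiO2: 45.45/60.083 = 0.75645 mol → 0.75645 mol Si, 1.51290 mol O.
Total oxygen = 2.89185 mol. Normalization factor = 8/2.89185 = 2.76640.
Ca per 8 O = 0.32241 × 2.76640 = 0.892.

0.892 Ca apfu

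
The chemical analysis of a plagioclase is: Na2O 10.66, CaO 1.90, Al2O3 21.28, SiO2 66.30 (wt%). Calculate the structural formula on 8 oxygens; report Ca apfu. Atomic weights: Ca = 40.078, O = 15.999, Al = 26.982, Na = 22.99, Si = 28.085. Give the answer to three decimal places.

0.089 Ca apfu

Na2O (M=61.979): mol = 0.17199; Na = 0.34398, O = 0.17199.
CaO (M=56.077): mol = 0.03388; Ca = 0.03388, O = 0.03388.
Al2O3 (M=101.961): mol = 0.20871; Al = 0.41742, O = 0.62613.
SiO2 (M=60.083): mol = 1.10347; Si = 1.10347, O = 2.20694.
ΣO = 3.03894; factor = 8/ΣO = 2.63250.
Ca apfu = 0.03388 × 2.63250 = 0.089.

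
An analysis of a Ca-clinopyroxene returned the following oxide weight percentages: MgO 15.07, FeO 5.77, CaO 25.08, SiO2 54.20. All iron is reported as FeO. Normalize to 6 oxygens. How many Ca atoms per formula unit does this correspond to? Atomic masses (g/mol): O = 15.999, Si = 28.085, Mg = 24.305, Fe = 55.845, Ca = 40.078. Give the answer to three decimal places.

0.992 Ca apfu

MgO: 15.07/40.304 = 0.37391 mol → 0.37391 mol Mg, 0.37391 mol O.
FeO: 5.77/71.844 = 0.08031 mol → 0.08031 mol Fe, 0.08031 mol O.
CaO: 25.08/56.077 = 0.44724 mol → 0.44724 mol Ca, 0.44724 mol O.
SiO2: 54.20/60.083 = 0.90209 mol → 0.90209 mol Si, 1.80418 mol O.
Total oxygen = 2.70564 mol. Normalization factor = 6/2.70564 = 2.21759.
Ca per 6 O = 0.44724 × 2.21759 = 0.992.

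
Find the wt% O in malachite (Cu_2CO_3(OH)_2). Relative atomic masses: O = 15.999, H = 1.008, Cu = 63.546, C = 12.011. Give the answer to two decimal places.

36.18 mass %

Formula mass = 2*63.546 + 1*12.011 + 5*15.999 + 2*1.008 = 221.114 g/mol, of which 79.995 g is O.
So O makes up 79.995/221.114 = 0.3618 of the mass, i.e. 36.18%.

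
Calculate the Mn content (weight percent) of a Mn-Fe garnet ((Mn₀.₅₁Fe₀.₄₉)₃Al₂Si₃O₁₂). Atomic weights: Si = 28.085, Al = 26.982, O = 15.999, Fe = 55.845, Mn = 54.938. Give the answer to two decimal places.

16.93 weight percent

M((Mn₀.₅₁Fe₀.₄₉)₃Al₂Si₃O₁₂) = 496.354 g/mol.
Mn contributes 1.53 × 54.938 = 84.055 g per mole.
84.055/496.354 = 0.1693 → 16.93%.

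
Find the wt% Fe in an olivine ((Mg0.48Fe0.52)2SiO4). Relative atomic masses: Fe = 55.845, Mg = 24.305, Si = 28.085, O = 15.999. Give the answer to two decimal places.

33.48 mass %

M((Mg0.48Fe0.52)2SiO4) = 173.493 g/mol.
Fe contributes 1.04 × 55.845 = 58.079 g per mole.
58.079/173.493 = 0.3348 → 33.48%.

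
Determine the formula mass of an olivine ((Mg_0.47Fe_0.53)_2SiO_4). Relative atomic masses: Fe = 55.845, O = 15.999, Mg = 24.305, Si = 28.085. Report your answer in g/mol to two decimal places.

174.12 g/mol

Mg: 0.94 × 24.305 = 22.8467
Fe: 1.06 × 55.845 = 59.1957
Si: 1 × 28.085 = 28.0850
O: 4 × 15.999 = 63.9960
Summing the contributions gives the formula mass.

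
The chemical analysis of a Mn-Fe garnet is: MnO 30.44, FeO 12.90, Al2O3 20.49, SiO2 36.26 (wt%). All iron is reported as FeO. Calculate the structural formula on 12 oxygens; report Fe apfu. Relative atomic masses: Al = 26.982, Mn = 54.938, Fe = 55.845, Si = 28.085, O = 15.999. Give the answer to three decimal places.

MnO (M=70.937): mol = 0.42911; Mn = 0.42911, O = 0.42911.
FeO (M=71.844): mol = 0.17956; Fe = 0.17956, O = 0.17956.
Al2O3 (M=101.961): mol = 0.20096; Al = 0.40192, O = 0.60288.
SiO2 (M=60.083): mol = 0.60350; Si = 0.60350, O = 1.20700.
ΣO = 2.41855; factor = 12/ΣO = 4.96165.
Fe apfu = 0.17956 × 4.96165 = 0.891.

0.891 Fe apfu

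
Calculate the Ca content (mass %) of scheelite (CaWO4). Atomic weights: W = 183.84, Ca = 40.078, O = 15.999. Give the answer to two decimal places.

Molar mass of CaWO4: 1×40.078 + 1×183.84 + 4×15.999 = 287.914 g/mol.
Mass of Ca per formula unit: 1 × 40.078 = 40.078 g.
Weight fraction Ca = 40.078 / 287.914 = 0.1392.

13.92 mass %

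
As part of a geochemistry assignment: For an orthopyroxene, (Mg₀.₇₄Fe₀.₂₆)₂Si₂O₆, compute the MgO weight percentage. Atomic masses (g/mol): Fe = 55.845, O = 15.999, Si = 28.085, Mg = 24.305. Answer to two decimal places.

M((Mg₀.₇₄Fe₀.₂₆)₂Si₂O₆) = 217.175 g/mol; M(MgO) = 40.304 g/mol.
Moles MgO per formula unit = 1.48 Mg ÷ 1 = 1.4800.
MgO fraction = (1.4800 × 40.304) / 217.175 = 59.650/217.175 = 0.2747.

27.47 wt%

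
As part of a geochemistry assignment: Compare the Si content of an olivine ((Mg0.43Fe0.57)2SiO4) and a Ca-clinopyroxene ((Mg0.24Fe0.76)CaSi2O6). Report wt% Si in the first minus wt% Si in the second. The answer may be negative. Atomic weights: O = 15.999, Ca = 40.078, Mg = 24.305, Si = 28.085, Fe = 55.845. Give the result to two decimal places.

Si in (Mg0.43Fe0.57)2SiO4: molar mass 176.647 g/mol; 1×28.085 = 28.085 g → 15.90 wt%.
Si in (Mg0.24Fe0.76)CaSi2O6: molar mass 240.517 g/mol; 2×28.085 = 56.170 g → 23.35 wt%.
Difference = 15.90 − 23.35 = -7.45 percentage points.

-7.45 percentage points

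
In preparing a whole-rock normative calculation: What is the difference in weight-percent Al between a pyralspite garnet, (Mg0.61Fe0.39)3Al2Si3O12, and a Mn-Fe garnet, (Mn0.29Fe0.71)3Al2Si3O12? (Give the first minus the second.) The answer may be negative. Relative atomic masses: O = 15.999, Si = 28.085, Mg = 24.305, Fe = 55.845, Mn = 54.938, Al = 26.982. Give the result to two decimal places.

M((Mg0.61Fe0.39)3Al2Si3O12) = 440.024 g/mol, so wt% Al = 53.964/440.024 × 100 = 12.26%.
M((Mn0.29Fe0.71)3Al2Si3O12) = 496.953 g/mol, so wt% Al = 53.964/496.953 × 100 = 10.86%.
12.26 − 10.86 = 1.40 pp.

1.40 percentage points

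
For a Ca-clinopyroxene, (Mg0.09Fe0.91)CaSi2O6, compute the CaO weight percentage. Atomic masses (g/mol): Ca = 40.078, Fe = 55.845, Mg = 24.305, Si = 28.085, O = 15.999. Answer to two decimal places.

22.87 wt%

M((Mg0.09Fe0.91)CaSi2O6) = 245.248 g/mol; M(CaO) = 56.077 g/mol.
Moles CaO per formula unit = 1 Ca ÷ 1 = 1.0000.
CaO fraction = (1.0000 × 56.077) / 245.248 = 56.077/245.248 = 0.2287.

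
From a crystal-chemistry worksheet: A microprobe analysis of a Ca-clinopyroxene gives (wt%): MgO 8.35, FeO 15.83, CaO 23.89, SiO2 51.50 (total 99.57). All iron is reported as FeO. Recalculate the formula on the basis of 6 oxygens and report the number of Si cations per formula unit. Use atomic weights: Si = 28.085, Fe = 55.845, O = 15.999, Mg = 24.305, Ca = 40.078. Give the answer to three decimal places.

2.003 Si apfu

MgO: 8.35/40.304 = 0.20718 mol → 0.20718 mol Mg, 0.20718 mol O.
FeO: 15.83/71.844 = 0.22034 mol → 0.22034 mol Fe, 0.22034 mol O.
CaO: 23.89/56.077 = 0.42602 mol → 0.42602 mol Ca, 0.42602 mol O.
SiO2: 51.50/60.083 = 0.85715 mol → 0.85715 mol Si, 1.71430 mol O.
Total oxygen = 2.56784 mol. Normalization factor = 6/2.56784 = 2.33659.
Si per 6 O = 0.85715 × 2.33659 = 2.003.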